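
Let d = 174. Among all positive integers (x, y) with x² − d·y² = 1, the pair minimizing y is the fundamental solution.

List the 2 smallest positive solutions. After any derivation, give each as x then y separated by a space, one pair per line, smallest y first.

d=174: √d = [13; 5,4,5,26] (ℓ=4, even), read p_3/q_3
i=0: a=13 ⇒ p=13, q=1
i=1: a=5 ⇒ p=66, q=5
i=2: a=4 ⇒ p=277, q=21
i=3: a=5 ⇒ p=1451, q=110
(x₁, y₁) = (1451, 110);  1451² − 174·110² = 1 ✓
(x_2, y_2) = (1451·1451 + 174·110·110, 1451·110 + 110·1451) = (4210801, 319220)

1451 110
4210801 319220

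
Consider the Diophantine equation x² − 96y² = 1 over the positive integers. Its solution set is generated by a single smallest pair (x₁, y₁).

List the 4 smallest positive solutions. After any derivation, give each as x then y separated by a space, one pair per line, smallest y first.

49 5
4801 490
470449 48015
46099201 4704980

√96 = [9; 1,3,1,18, …], period ℓ=4 (even) → k=3
step 0: (9, 1)  from 9·(1,0) + (0,1)
step 1: (10, 1)  from 1·(9,1) + (1,0)
step 2: (39, 4)  from 3·(10,1) + (9,1)
step 3: (49, 5)  from 1·(39,4) + (10,1)
fundamental: x₁=49, y₁=5  (since 2401 − 96·25 = 1)
n=2: (49,5)∘(49,5) = (49·49+96·5·5, 49·5+5·49) = (4801,490)
n=3: (4801,490)∘(49,5) = (49·4801+96·5·490, 49·490+5·4801) = (470449,48015)
n=4: (470449,48015)∘(49,5) = (49·470449+96·5·48015, 49·48015+5·470449) = (46099201,4704980)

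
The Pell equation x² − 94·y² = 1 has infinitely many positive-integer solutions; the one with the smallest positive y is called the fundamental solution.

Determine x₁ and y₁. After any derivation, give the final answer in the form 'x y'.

d=94: √d = [9; 1,2,3,1,1,…,2,1,18] (ℓ=16, even), read p_15/q_15
step 0: (9, 1)  from 9·(1,0) + (0,1)
…
step 5: (223, 23)  from 1·(126,13) + (97,10)
…
step 10: (85038, 8771)  from 5·(14417,1487) + (12953,1336)
…
step 13: (652934, 67345)  from 3·(184493,19029) + (99455,10258)
step 14: (1490361, 153719)  from 2·(652934,67345) + (184493,19029)
step 15: (2143295, 221064)  from 1·(1490361,153719) + (652934,67345)
(x₁, y₁) = (2143295, 221064);  2143295² − 94·221064² = 1 ✓

2143295 221064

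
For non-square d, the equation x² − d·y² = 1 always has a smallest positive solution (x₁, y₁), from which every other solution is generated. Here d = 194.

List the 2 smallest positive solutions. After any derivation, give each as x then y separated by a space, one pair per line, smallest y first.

√194 → a₀=13, period (1,12,1,26); ℓ=4 even so k=3
k=0  a_k=13  p_k/q_k = 13/1
k=1  a_k=1  p_k/q_k = 14/1
k=2  a_k=12  p_k/q_k = 181/13
k=3  a_k=1  p_k/q_k = 195/14
→ (195, 14).  Check: 195²=38025, 194·14²=38024, difference 1.
n=2: (195,14)∘(195,14) = (195·195+194·14·14, 195·14+14·195) = (76049,5460)

195 14
76049 5460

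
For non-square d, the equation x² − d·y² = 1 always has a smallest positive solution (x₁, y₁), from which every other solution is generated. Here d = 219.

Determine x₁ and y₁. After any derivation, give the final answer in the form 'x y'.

[14; 1,3,1,28] for √219; ℓ=4 ⇒ convergent index 3
step 0: (14, 1)  from 14·(1,0) + (0,1)
step 1: (15, 1)  from 1·(14,1) + (1,0)
step 2: (59, 4)  from 3·(15,1) + (14,1)
step 3: (74, 5)  from 1·(59,4) + (15,1)
fundamental: x₁=74, y₁=5  (since 5476 − 219·25 = 1)

74 5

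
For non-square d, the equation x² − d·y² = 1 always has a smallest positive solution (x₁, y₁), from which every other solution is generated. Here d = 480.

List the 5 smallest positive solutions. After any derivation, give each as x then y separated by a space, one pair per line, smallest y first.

241 11
116161 5302
55989361 2555553
26986755841 1231771244
13007560326001 593711184055

d=480: √d = [21; 1,9,1,42] (ℓ=4, even), read p_3/q_3
a_0=21:  p_0=21·1+0=21,  q_0=21·0+1=1
…
a_2=9:  p_2=9·22+21=219,  q_2=9·1+1=10
a_3=1:  p_3=1·219+22=241,  q_3=1·10+1=11
(x₁, y₁) = (241, 11);  241² − 480·11² = 1 ✓
(x_2, y_2) = (241·241 + 480·11·11, 241·11 + 11·241) = (116161, 5302)
(x_3, y_3) = (241·116161 + 480·11·5302, 241·5302 + 11·116161) = (55989361, 2555553)
(x_4, y_4) = (241·55989361 + 480·11·2555553, 241·2555553 + 11·55989361) = (26986755841, 1231771244)
(x_5, y_5) = (241·26986755841 + 480·11·1231771244, 241·1231771244 + 11·26986755841) = (13007560326001, 593711184055)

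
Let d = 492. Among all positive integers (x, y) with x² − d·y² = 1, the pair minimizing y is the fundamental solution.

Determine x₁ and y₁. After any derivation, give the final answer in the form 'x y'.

[22; 5,1,1,10,1,1,5,44] for √492; ℓ=8 ⇒ convergent index 7
step 0: (22, 1)  from 22·(1,0) + (0,1)
step 1: (111, 5)  from 5·(22,1) + (1,0)
step 2: (133, 6)  from 1·(111,5) + (22,1)
…
step 4: (2573, 116)  from 10·(244,11) + (133,6)
…
step 6: (5390, 243)  from 1·(2817,127) + (2573,116)
step 7: (29767, 1342)  from 5·(5390,243) + (2817,127)
fundamental: x₁=29767, y₁=1342  (since 886074289 − 492·1800964 = 1)

29767 1342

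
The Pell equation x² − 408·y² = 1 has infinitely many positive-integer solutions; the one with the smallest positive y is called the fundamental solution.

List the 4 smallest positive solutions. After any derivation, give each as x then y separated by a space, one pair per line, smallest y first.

[20; 5,40] for √408; ℓ=2 ⇒ convergent index 1
step 0: (20, 1)  from 20·(1,0) + (0,1)
step 1: (101, 5)  from 5·(20,1) + (1,0)
(x₁, y₁) = (101, 5);  101² − 408·5² = 1 ✓
(x_2, y_2) = (101·101 + 408·5·5, 101·5 + 5·101) = (20401, 1010)
(x_3, y_3) = (101·20401 + 408·5·1010, 101·1010 + 5·20401) = (4120901, 204015)
(x_4, y_4) = (101·4120901 + 408·5·204015, 101·204015 + 5·4120901) = (832401601, 41210020)

101 5
20401 1010
4120901 204015
832401601 41210020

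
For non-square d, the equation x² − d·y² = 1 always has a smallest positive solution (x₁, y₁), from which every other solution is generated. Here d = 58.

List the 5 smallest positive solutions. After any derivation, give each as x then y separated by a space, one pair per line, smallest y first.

√58 = [7; 1,1,1,1,1,1,14, …], period ℓ=7 (odd) → k=13
k=0  a_k=7  p_k/q_k = 7/1
…
k=2  a_k=1  p_k/q_k = 15/2
k=3  a_k=1  p_k/q_k = 23/3
k=4  a_k=1  p_k/q_k = 38/5
…
k=6  a_k=1  p_k/q_k = 99/13
k=7  a_k=14  p_k/q_k = 1447/190
…
k=12  a_k=1  p_k/q_k = 12071/1585
k=13  a_k=1  p_k/q_k = 19603/2574
(x₁, y₁) = (19603, 2574);  19603² − 58·2574² = 1 ✓
(x_2, y_2) = (19603·19603 + 58·2574·2574, 19603·2574 + 2574·19603) = (768555217, 100916244)
(x_3, y_3) = (19603·768555217 + 58·2574·100916244, 19603·100916244 + 2574·768555217) = (30131975818099, 3956522259690)
(x_4, y_4) = (19603·30131975818099 + 58·2574·3956522259690, 19603·3956522259690 + 2574·30131975818099) = (1181354243155834177, 155119411612489896)
(x_5, y_5) = (19603·1181354243155834177 + 58·2574·155119411612489896, 19603·155119411612489896 + 2574·1181354243155834177) = (46316174427035658925363, 6081611647722756602886)

19603 2574
768555217 100916244
30131975818099 3956522259690
1181354243155834177 155119411612489896
46316174427035658925363 6081611647722756602886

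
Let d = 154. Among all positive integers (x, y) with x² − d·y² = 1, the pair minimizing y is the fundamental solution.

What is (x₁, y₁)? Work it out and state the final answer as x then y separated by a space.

21295 1716

√154 → a₀=12, period (2,2,3,1,2,1,3,2,2,24); ℓ=10 even so k=9
a_0=12:  p_0=12·1+0=12,  q_0=12·0+1=1
…
a_4=1:  p_4=1·211+62=273,  q_4=1·17+5=22
…
a_6=1:  p_6=1·757+273=1030,  q_6=1·61+22=83
…
a_8=2:  p_8=2·3847+1030=8724,  q_8=2·310+83=703
a_9=2:  p_9=2·8724+3847=21295,  q_9=2·703+310=1716
fundamental: x₁=21295, y₁=1716  (since 453477025 − 154·2944656 = 1)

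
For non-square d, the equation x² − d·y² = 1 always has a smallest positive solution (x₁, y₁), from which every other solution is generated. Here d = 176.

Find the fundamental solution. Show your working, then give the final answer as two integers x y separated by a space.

199 15

√176 → a₀=13, period (3,1,3,26); ℓ=4 even so k=3
k=0  a_k=13  p_k/q_k = 13/1
…
k=2  a_k=1  p_k/q_k = 53/4
k=3  a_k=3  p_k/q_k = 199/15
(x₁, y₁) = (199, 15);  199² − 176·15² = 1 ✓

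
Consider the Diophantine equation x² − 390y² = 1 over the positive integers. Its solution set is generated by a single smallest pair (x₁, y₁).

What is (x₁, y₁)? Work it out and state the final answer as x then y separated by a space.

[19; 1,2,1,38] for √390; ℓ=4 ⇒ convergent index 3
step 0: (19, 1)  from 19·(1,0) + (0,1)
step 1: (20, 1)  from 1·(19,1) + (1,0)
step 2: (59, 3)  from 2·(20,1) + (19,1)
step 3: (79, 4)  from 1·(59,3) + (20,1)
→ (79, 4).  Check: 79²=6241, 390·4²=6240, difference 1.

79 4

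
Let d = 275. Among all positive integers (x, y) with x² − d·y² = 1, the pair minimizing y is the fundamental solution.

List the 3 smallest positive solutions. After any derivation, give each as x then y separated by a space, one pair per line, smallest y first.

199 12
79201 4776
31521799 1900836

√275 = [16; 1,1,2,1,1,32, …], period ℓ=6 (even) → k=5
step 0: (16, 1)  from 16·(1,0) + (0,1)
…
step 4: (116, 7)  from 1·(83,5) + (33,2)
step 5: (199, 12)  from 1·(116,7) + (83,5)
→ (199, 12).  Check: 199²=39601, 275·12²=39600, difference 1.
(199+12√275)^2 = 79201 + 4776√275
(199+12√275)^3 = 31521799 + 1900836√275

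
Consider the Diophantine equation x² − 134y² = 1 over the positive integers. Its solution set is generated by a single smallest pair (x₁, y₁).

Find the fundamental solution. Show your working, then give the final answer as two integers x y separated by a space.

d=134: √d = [11; 1,1,2,1,3,…,1,1,22] (ℓ=14, even), read p_13/q_13
a_0=11:  p_0=11·1+0=11,  q_0=11·0+1=1
a_1=1:  p_1=1·11+1=12,  q_1=1·1+0=1
…
a_6=1:  p_6=1·301+81=382,  q_6=1·26+7=33
…
a_9=3:  p_9=3·4503+4121=17630,  q_9=3·389+356=1523
…
a_12=1:  p_12=1·61896+22133=84029,  q_12=1·5347+1912=7259
a_13=1:  p_13=1·84029+61896=145925,  q_13=1·7259+5347=12606
→ (145925, 12606).  Check: 145925²=21294105625, 134·12606²=21294105624, difference 1.

145925 12606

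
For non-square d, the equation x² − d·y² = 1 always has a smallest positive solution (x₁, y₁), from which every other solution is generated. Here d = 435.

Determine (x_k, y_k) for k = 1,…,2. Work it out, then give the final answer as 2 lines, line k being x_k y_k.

√435 → a₀=20, period (1,5,1,40); ℓ=4 even so k=3
k=0  a_k=20  p_k/q_k = 20/1
…
k=2  a_k=5  p_k/q_k = 125/6
k=3  a_k=1  p_k/q_k = 146/7
fundamental: x₁=146, y₁=7  (since 21316 − 435·49 = 1)
n=2: (146,7)∘(146,7) = (146·146+435·7·7, 146·7+7·146) = (42631,2044)

146 7
42631 2044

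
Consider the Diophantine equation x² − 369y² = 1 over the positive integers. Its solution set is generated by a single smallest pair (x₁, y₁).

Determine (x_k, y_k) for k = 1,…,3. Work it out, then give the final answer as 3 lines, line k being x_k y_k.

d=369: √d = [19; 4,1,3,2,7,4,7,2,3,1,4,38] (ℓ=12, even), read p_11/q_11
i=0: a=19 ⇒ p=19, q=1
i=1: a=4 ⇒ p=77, q=4
…
i=3: a=3 ⇒ p=365, q=19
i=4: a=2 ⇒ p=826, q=43
i=5: a=7 ⇒ p=6147, q=320
i=6: a=4 ⇒ p=25414, q=1323
i=7: a=7 ⇒ p=184045, q=9581
i=8: a=2 ⇒ p=393504, q=20485
i=9: a=3 ⇒ p=1364557, q=71036
i=10: a=1 ⇒ p=1758061, q=91521
i=11: a=4 ⇒ p=8396801, q=437120
(x₁, y₁) = (8396801, 437120);  8396801² − 369·437120² = 1 ✓
n=2: (8396801,437120)∘(8396801,437120) = (8396801·8396801+369·437120·437120, 8396801·437120+437120·8396801) = (141012534067201,7340819306240)
n=3: (141012534067201,7340819306240)∘(8396801,437120) = (8396801·141012534067201+369·437120·7340819306240, 8396801·7340819306240+437120·141012534067201) = (2368108374136006451201,123278797782910239360)

8396801 437120
141012534067201 7340819306240
2368108374136006451201 123278797782910239360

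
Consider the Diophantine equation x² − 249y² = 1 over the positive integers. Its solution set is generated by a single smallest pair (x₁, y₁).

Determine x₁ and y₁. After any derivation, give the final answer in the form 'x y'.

8553815 542076

√249 = [15; 1,3,1,1,5,…,3,1,30, …], period ℓ=16 (even) → k=15
step 0: (15, 1)  from 15·(1,0) + (0,1)
step 1: (16, 1)  from 1·(15,1) + (1,0)
step 2: (63, 4)  from 3·(16,1) + (15,1)
step 3: (79, 5)  from 1·(63,4) + (16,1)
step 4: (142, 9)  from 1·(79,5) + (63,4)
…
step 6: (931, 59)  from 1·(789,50) + (142,9)
step 7: (3582, 227)  from 3·(931,59) + (789,50)
step 8: (36751, 2329)  from 10·(3582,227) + (931,59)
step 9: (113835, 7214)  from 3·(36751,2329) + (3582,227)
step 10: (150586, 9543)  from 1·(113835,7214) + (36751,2329)
step 11: (866765, 54929)  from 5·(150586,9543) + (113835,7214)
…
step 13: (1884116, 119401)  from 1·(1017351,64472) + (866765,54929)
step 14: (6669699, 422675)  from 3·(1884116,119401) + (1017351,64472)
step 15: (8553815, 542076)  from 1·(6669699,422675) + (1884116,119401)
(x₁, y₁) = (8553815, 542076);  8553815² − 249·542076² = 1 ✓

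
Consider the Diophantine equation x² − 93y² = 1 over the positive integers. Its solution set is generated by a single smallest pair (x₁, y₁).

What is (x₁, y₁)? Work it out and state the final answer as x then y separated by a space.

[9; 1,1,1,4,6,4,1,1,1,18] for √93; ℓ=10 ⇒ convergent index 9
k=0  a_k=9  p_k/q_k = 9/1
k=1  a_k=1  p_k/q_k = 10/1
k=2  a_k=1  p_k/q_k = 19/2
k=3  a_k=1  p_k/q_k = 29/3
…
k=5  a_k=6  p_k/q_k = 839/87
…
k=7  a_k=1  p_k/q_k = 4330/449
k=8  a_k=1  p_k/q_k = 7821/811
k=9  a_k=1  p_k/q_k = 12151/1260
→ (12151, 1260).  Check: 12151²=147646801, 93·1260²=147646800, difference 1.

12151 1260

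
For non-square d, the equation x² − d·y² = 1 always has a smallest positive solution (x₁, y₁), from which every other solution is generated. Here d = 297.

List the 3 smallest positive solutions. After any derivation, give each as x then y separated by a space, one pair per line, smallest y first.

d=297: √d = [17; 4,3,1,1,2,1,1,3,4,34] (ℓ=10, even), read p_9/q_9
k=0  a_k=17  p_k/q_k = 17/1
k=1  a_k=4  p_k/q_k = 69/4
…
k=4  a_k=1  p_k/q_k = 517/30
k=5  a_k=2  p_k/q_k = 1327/77
…
k=8  a_k=3  p_k/q_k = 11357/659
k=9  a_k=4  p_k/q_k = 48599/2820
(x₁, y₁) = (48599, 2820);  48599² − 297·2820² = 1 ✓
(x_2, y_2) = (48599·48599 + 297·2820·2820, 48599·2820 + 2820·48599) = (4723725601, 274098360)
(x_3, y_3) = (48599·4723725601 + 297·2820·274098360, 48599·274098360 + 2820·4723725601) = (459136680917399, 26641812392460)

48599 2820
4723725601 274098360
459136680917399 26641812392460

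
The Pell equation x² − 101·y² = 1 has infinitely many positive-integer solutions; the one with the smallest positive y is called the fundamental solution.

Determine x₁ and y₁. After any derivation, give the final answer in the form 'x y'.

[10; 20] for √101; ℓ=1 ⇒ convergent index 1
step 0: (10, 1)  from 10·(1,0) + (0,1)
step 1: (201, 20)  from 20·(10,1) + (1,0)
(x₁, y₁) = (201, 20);  201² − 101·20² = 1 ✓

201 20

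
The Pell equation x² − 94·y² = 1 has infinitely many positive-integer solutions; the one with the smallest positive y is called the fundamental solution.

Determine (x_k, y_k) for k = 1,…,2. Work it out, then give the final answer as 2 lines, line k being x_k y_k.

√94 = [9; 1,2,3,1,1,…,2,1,18, …], period ℓ=16 (even) → k=15
a_0=9:  p_0=9·1+0=9,  q_0=9·0+1=1
…
a_3=3:  p_3=3·29+10=97,  q_3=3·3+1=10
a_4=1:  p_4=1·97+29=126,  q_4=1·10+3=13
…
a_6=5:  p_6=5·223+126=1241,  q_6=5·23+13=128
…
a_8=8:  p_8=8·1464+1241=12953,  q_8=8·151+128=1336
…
a_10=5:  p_10=5·14417+12953=85038,  q_10=5·1487+1336=8771
a_11=1:  p_11=1·85038+14417=99455,  q_11=1·8771+1487=10258
…
a_13=3:  p_13=3·184493+99455=652934,  q_13=3·19029+10258=67345
a_14=2:  p_14=2·652934+184493=1490361,  q_14=2·67345+19029=153719
a_15=1:  p_15=1·1490361+652934=2143295,  q_15=1·153719+67345=221064
fundamental: x₁=2143295, y₁=221064  (since 4593713457025 − 94·48869292096 = 1)
(2143295+221064√94)^2 = 9187426914049 + 947610731760√94

2143295 221064
9187426914049 947610731760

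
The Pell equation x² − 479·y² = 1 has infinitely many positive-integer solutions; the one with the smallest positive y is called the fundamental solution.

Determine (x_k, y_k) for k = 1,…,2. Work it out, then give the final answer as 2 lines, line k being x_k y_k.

2989440 136591
17873503027199 816661198080

d=479: √d = [21; 1,7,1,3,2,21,2,3,1,7,1,42] (ℓ=12, even), read p_11/q_11
step 0: (21, 1)  from 21·(1,0) + (0,1)
…
step 2: (175, 8)  from 7·(22,1) + (21,1)
step 3: (197, 9)  from 1·(175,8) + (22,1)
step 4: (766, 35)  from 3·(197,9) + (175,8)
…
step 10: (2648849, 121029)  from 7·(340591,15562) + (264712,12095)
step 11: (2989440, 136591)  from 1·(2648849,121029) + (340591,15562)
(x₁, y₁) = (2989440, 136591);  2989440² − 479·136591² = 1 ✓
(x_2, y_2) = (2989440·2989440 + 479·136591·136591, 2989440·136591 + 136591·2989440) = (17873503027199, 816661198080)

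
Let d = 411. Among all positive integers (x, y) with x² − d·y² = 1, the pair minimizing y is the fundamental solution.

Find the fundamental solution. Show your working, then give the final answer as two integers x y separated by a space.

√411 → a₀=20, period (3,1,1,1,19,1,1,1,3,40); ℓ=10 even so k=9
i=0: a=20 ⇒ p=20, q=1
i=1: a=3 ⇒ p=61, q=3
i=2: a=1 ⇒ p=81, q=4
i=3: a=1 ⇒ p=142, q=7
i=4: a=1 ⇒ p=223, q=11
i=5: a=19 ⇒ p=4379, q=216
i=6: a=1 ⇒ p=4602, q=227
…
i=8: a=1 ⇒ p=13583, q=670
i=9: a=3 ⇒ p=49730, q=2453
fundamental: x₁=49730, y₁=2453  (since 2473072900 − 411·6017209 = 1)

49730 2453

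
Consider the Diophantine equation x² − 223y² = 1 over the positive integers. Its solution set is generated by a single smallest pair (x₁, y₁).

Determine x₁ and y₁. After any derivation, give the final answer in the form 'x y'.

d=223: √d = [14; 1,13,1,28] (ℓ=4, even), read p_3/q_3
i=0: a=14 ⇒ p=14, q=1
i=1: a=1 ⇒ p=15, q=1
i=2: a=13 ⇒ p=209, q=14
i=3: a=1 ⇒ p=224, q=15
fundamental: x₁=224, y₁=15  (since 50176 − 223·225 = 1)

224 15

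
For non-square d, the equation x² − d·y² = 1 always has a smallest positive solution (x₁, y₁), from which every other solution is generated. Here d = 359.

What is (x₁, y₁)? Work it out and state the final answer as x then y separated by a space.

√359 → a₀=18, period (1,17,1,36); ℓ=4 even so k=3
k=0  a_k=18  p_k/q_k = 18/1
k=1  a_k=1  p_k/q_k = 19/1
k=2  a_k=17  p_k/q_k = 341/18
k=3  a_k=1  p_k/q_k = 360/19
fundamental: x₁=360, y₁=19  (since 129600 − 359·361 = 1)

360 19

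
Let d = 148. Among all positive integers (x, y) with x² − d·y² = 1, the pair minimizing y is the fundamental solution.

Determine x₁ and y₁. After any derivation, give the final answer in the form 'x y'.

73 6

√148 = [12; 6,24, …], period ℓ=2 (even) → k=1
a_0=12:  p_0=12·1+0=12,  q_0=12·0+1=1
a_1=6:  p_1=6·12+1=73,  q_1=6·1+0=6
(x₁, y₁) = (73, 6);  73² − 148·6² = 1 ✓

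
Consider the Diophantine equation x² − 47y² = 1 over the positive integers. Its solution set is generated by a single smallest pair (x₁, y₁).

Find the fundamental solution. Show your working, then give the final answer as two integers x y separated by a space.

[6; 1,5,1,12] for √47; ℓ=4 ⇒ convergent index 3
step 0: (6, 1)  from 6·(1,0) + (0,1)
…
step 2: (41, 6)  from 5·(7,1) + (6,1)
step 3: (48, 7)  from 1·(41,6) + (7,1)
→ (48, 7).  Check: 48²=2304, 47·7²=2303, difference 1.

48 7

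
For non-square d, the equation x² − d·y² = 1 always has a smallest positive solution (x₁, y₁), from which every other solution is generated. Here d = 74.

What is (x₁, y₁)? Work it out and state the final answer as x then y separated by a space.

d=74: √d = [8; 1,1,1,1,16] (ℓ=5, odd), read p_9/q_9
a_0=8:  p_0=8·1+0=8,  q_0=8·0+1=1
a_1=1:  p_1=1·8+1=9,  q_1=1·1+0=1
a_2=1:  p_2=1·9+8=17,  q_2=1·1+1=2
a_3=1:  p_3=1·17+9=26,  q_3=1·2+1=3
a_4=1:  p_4=1·26+17=43,  q_4=1·3+2=5
a_5=16:  p_5=16·43+26=714,  q_5=16·5+3=83
a_6=1:  p_6=1·714+43=757,  q_6=1·83+5=88
a_7=1:  p_7=1·757+714=1471,  q_7=1·88+83=171
a_8=1:  p_8=1·1471+757=2228,  q_8=1·171+88=259
a_9=1:  p_9=1·2228+1471=3699,  q_9=1·259+171=430
(x₁, y₁) = (3699, 430);  3699² − 74·430² = 1 ✓

3699 430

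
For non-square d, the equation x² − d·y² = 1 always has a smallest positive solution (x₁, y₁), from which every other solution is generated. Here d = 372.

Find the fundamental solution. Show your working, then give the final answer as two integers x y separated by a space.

√372 = [19; 3,2,12,2,3,38, …], period ℓ=6 (even) → k=5
k=0  a_k=19  p_k/q_k = 19/1
…
k=3  a_k=12  p_k/q_k = 1678/87
k=4  a_k=2  p_k/q_k = 3491/181
k=5  a_k=3  p_k/q_k = 12151/630
(x₁, y₁) = (12151, 630);  12151² − 372·630² = 1 ✓

12151 630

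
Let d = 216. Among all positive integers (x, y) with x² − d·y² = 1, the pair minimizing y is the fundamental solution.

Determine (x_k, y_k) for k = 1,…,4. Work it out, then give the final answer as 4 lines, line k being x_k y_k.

485 33
470449 32010
456335045 31049667
442644523201 30118144980

[14; 1,2,3,2,1,28] for √216; ℓ=6 ⇒ convergent index 5
step 0: (14, 1)  from 14·(1,0) + (0,1)
…
step 2: (44, 3)  from 2·(15,1) + (14,1)
…
step 4: (338, 23)  from 2·(147,10) + (44,3)
step 5: (485, 33)  from 1·(338,23) + (147,10)
fundamental: x₁=485, y₁=33  (since 235225 − 216·1089 = 1)
k=2:  x_2 = 485·485+216·33·33 = 470449,  y_2 = 485·33+33·485 = 32010
k=3:  x_3 = 485·470449+216·33·32010 = 456335045,  y_3 = 485·32010+33·470449 = 31049667
k=4:  x_4 = 485·456335045+216·33·31049667 = 442644523201,  y_4 = 485·31049667+33·456335045 = 30118144980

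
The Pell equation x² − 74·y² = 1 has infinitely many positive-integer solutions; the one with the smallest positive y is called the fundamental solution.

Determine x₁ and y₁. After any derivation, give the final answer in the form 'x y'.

3699 430

d=74: √d = [8; 1,1,1,1,16] (ℓ=5, odd), read p_9/q_9
i=0: a=8 ⇒ p=8, q=1
…
i=5: a=16 ⇒ p=714, q=83
…
i=8: a=1 ⇒ p=2228, q=259
i=9: a=1 ⇒ p=3699, q=430
fundamental: x₁=3699, y₁=430  (since 13682601 − 74·184900 = 1)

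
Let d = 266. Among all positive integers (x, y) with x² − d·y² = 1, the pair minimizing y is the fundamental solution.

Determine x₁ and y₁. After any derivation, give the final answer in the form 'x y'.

d=266: √d = [16; 3,4,3,32] (ℓ=4, even), read p_3/q_3
a_0=16:  p_0=16·1+0=16,  q_0=16·0+1=1
a_1=3:  p_1=3·16+1=49,  q_1=3·1+0=3
a_2=4:  p_2=4·49+16=212,  q_2=4·3+1=13
a_3=3:  p_3=3·212+49=685,  q_3=3·13+3=42
(x₁, y₁) = (685, 42);  685² − 266·42² = 1 ✓

685 42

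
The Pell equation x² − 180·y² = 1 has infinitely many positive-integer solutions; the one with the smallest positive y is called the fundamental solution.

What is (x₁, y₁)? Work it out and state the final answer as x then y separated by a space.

√180 → a₀=13, period (2,2,2,26); ℓ=4 even so k=3
i=0: a=13 ⇒ p=13, q=1
…
i=2: a=2 ⇒ p=67, q=5
i=3: a=2 ⇒ p=161, q=12
→ (161, 12).  Check: 161²=25921, 180·12²=25920, difference 1.

161 12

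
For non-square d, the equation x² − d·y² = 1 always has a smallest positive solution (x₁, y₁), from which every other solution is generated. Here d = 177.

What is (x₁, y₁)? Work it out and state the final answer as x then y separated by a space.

62423 4692

[13; 3,3,2,8,2,3,3,26] for √177; ℓ=8 ⇒ convergent index 7
a_0=13:  p_0=13·1+0=13,  q_0=13·0+1=1
…
a_2=3:  p_2=3·40+13=133,  q_2=3·3+1=10
…
a_4=8:  p_4=8·306+133=2581,  q_4=8·23+10=194
…
a_6=3:  p_6=3·5468+2581=18985,  q_6=3·411+194=1427
a_7=3:  p_7=3·18985+5468=62423,  q_7=3·1427+411=4692
fundamental: x₁=62423, y₁=4692  (since 3896630929 − 177·22014864 = 1)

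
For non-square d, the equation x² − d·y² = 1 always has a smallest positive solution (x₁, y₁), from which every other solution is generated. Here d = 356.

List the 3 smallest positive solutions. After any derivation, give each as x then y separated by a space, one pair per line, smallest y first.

√356 → a₀=18, period (1,6,1,1,2,…,6,1,36); ℓ=14 even so k=13
k=0  a_k=18  p_k/q_k = 18/1
…
k=2  a_k=6  p_k/q_k = 132/7
k=3  a_k=1  p_k/q_k = 151/8
k=4  a_k=1  p_k/q_k = 283/15
…
k=7  a_k=8  p_k/q_k = 8717/462
…
k=9  a_k=2  p_k/q_k = 28151/1492
k=10  a_k=1  p_k/q_k = 37868/2007
…
k=12  a_k=6  p_k/q_k = 433982/23001
k=13  a_k=1  p_k/q_k = 500001/26500
fundamental: x₁=500001, y₁=26500  (since 250001000001 − 356·702250000 = 1)
n=2: (500001,26500)∘(500001,26500) = (500001·500001+356·26500·26500, 500001·26500+26500·500001) = (500002000001,26500053000)
n=3: (500002000001,26500053000)∘(500001,26500) = (500001·500002000001+356·26500·26500053000, 500001·26500053000+26500·500002000001) = (500003000004500001,26500106000079500)

500001 26500
500002000001 26500053000
500003000004500001 26500106000079500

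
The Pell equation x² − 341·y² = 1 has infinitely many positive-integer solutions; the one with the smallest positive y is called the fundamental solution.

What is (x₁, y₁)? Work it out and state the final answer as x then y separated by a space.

10626551 575460

√341 = [18; 2,6,1,8,2,…,6,2,36, …], period ℓ=14 (even) → k=13
step 0: (18, 1)  from 18·(1,0) + (0,1)
step 1: (37, 2)  from 2·(18,1) + (1,0)
…
step 4: (2456, 133)  from 8·(277,15) + (240,13)
…
step 12: (4953942, 268271)  from 6·(718667,38918) + (641940,34763)
step 13: (10626551, 575460)  from 2·(4953942,268271) + (718667,38918)
(x₁, y₁) = (10626551, 575460);  10626551² − 341·575460² = 1 ✓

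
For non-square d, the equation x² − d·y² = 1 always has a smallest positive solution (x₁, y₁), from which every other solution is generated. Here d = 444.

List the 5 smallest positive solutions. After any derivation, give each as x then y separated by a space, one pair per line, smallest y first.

295 14
174049 8260
102688615 4873386
60586108801 2875289480
35745701503975 1696415919814

d=444: √d = [21; 14,42] (ℓ=2, even), read p_1/q_1
step 0: (21, 1)  from 21·(1,0) + (0,1)
step 1: (295, 14)  from 14·(21,1) + (1,0)
→ (295, 14).  Check: 295²=87025, 444·14²=87024, difference 1.
k=2:  x_2 = 295·295+444·14·14 = 174049,  y_2 = 295·14+14·295 = 8260
k=3:  x_3 = 295·174049+444·14·8260 = 102688615,  y_3 = 295·8260+14·174049 = 4873386
k=4:  x_4 = 295·102688615+444·14·4873386 = 60586108801,  y_4 = 295·4873386+14·102688615 = 2875289480
k=5:  x_5 = 295·60586108801+444·14·2875289480 = 35745701503975,  y_5 = 295·2875289480+14·60586108801 = 1696415919814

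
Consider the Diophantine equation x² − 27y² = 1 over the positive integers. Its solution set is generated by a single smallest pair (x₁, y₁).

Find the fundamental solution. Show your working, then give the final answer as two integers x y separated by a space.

[5; 5,10] for √27; ℓ=2 ⇒ convergent index 1
step 0: (5, 1)  from 5·(1,0) + (0,1)
step 1: (26, 5)  from 5·(5,1) + (1,0)
fundamental: x₁=26, y₁=5  (since 676 − 27·25 = 1)

26 5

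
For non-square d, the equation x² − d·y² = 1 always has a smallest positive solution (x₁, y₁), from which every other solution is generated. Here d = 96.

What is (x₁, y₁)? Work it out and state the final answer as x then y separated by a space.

√96 = [9; 1,3,1,18, …], period ℓ=4 (even) → k=3
i=0: a=9 ⇒ p=9, q=1
i=1: a=1 ⇒ p=10, q=1
i=2: a=3 ⇒ p=39, q=4
i=3: a=1 ⇒ p=49, q=5
→ (49, 5).  Check: 49²=2401, 96·5²=2400, difference 1.

49 5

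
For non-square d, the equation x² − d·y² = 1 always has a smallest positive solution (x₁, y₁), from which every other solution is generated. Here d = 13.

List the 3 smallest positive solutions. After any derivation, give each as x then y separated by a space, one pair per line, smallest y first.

[3; 1,1,1,1,6] for √13; ℓ=5 ⇒ convergent index 9
i=0: a=3 ⇒ p=3, q=1
i=1: a=1 ⇒ p=4, q=1
i=2: a=1 ⇒ p=7, q=2
i=3: a=1 ⇒ p=11, q=3
i=4: a=1 ⇒ p=18, q=5
i=5: a=6 ⇒ p=119, q=33
i=6: a=1 ⇒ p=137, q=38
i=7: a=1 ⇒ p=256, q=71
i=8: a=1 ⇒ p=393, q=109
i=9: a=1 ⇒ p=649, q=180
(x₁, y₁) = (649, 180);  649² − 13·180² = 1 ✓
k=2:  x_2 = 649·649+13·180·180 = 842401,  y_2 = 649·180+180·649 = 233640
k=3:  x_3 = 649·842401+13·180·233640 = 1093435849,  y_3 = 649·233640+180·842401 = 303264540

649 180
842401 233640
1093435849 303264540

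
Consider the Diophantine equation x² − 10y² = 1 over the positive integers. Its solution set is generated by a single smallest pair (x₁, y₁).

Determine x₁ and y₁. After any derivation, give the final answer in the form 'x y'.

19 6

[3; 6] for √10; ℓ=1 ⇒ convergent index 1
i=0: a=3 ⇒ p=3, q=1
i=1: a=6 ⇒ p=19, q=6
→ (19, 6).  Check: 19²=361, 10·6²=360, difference 1.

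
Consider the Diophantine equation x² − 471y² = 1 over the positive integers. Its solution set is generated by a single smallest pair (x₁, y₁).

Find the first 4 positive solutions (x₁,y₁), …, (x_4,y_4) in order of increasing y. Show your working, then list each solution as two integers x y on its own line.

7838695 361188
122890278606049 5662485139320
1926598824915678693415 88772987898323613612
30204041151744689101078780801 1391728752747293974319493360

√471 = [21; 1,2,2,1,3,…,2,1,42, …], period ℓ=14 (even) → k=13
a_0=21:  p_0=21·1+0=21,  q_0=21·0+1=1
…
a_3=2:  p_3=2·65+22=152,  q_3=2·3+1=7
…
a_6=4:  p_6=4·803+217=3429,  q_6=4·37+10=158
…
a_8=4:  p_8=4·48809+3429=198665,  q_8=4·2249+158=9154
…
a_11=2:  p_11=2·843469+644804=2331742,  q_11=2·38865+29711=107441
a_12=2:  p_12=2·2331742+843469=5506953,  q_12=2·107441+38865=253747
a_13=1:  p_13=1·5506953+2331742=7838695,  q_13=1·253747+107441=361188
→ (7838695, 361188).  Check: 7838695²=61445139303025, 471·361188²=61445139303024, difference 1.
(7838695+361188√471)^2 = 122890278606049 + 5662485139320√471
(7838695+361188√471)^3 = 1926598824915678693415 + 88772987898323613612√471
(7838695+361188√471)^4 = 30204041151744689101078780801 + 1391728752747293974319493360√471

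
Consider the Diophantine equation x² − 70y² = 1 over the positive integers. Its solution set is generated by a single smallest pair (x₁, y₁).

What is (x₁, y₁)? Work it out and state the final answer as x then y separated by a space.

251 30

√70 = [8; 2,1,2,1,2,16, …], period ℓ=6 (even) → k=5
i=0: a=8 ⇒ p=8, q=1
i=1: a=2 ⇒ p=17, q=2
…
i=4: a=1 ⇒ p=92, q=11
i=5: a=2 ⇒ p=251, q=30
fundamental: x₁=251, y₁=30  (since 63001 − 70·900 = 1)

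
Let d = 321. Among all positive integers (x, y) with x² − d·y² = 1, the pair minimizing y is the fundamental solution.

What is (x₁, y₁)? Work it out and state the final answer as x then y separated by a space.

215 12

√321 → a₀=17, period (1,10,1,34); ℓ=4 even so k=3
step 0: (17, 1)  from 17·(1,0) + (0,1)
step 1: (18, 1)  from 1·(17,1) + (1,0)
step 2: (197, 11)  from 10·(18,1) + (17,1)
step 3: (215, 12)  from 1·(197,11) + (18,1)
fundamental: x₁=215, y₁=12  (since 46225 − 321·144 = 1)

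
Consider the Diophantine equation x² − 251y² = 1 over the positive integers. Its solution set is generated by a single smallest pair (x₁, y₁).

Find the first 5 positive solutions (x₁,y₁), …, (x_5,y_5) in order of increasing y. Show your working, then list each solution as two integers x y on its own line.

d=251: √d = [15; 1,5,2,1,2,…,5,1,30] (ℓ=14, even), read p_13/q_13
k=0  a_k=15  p_k/q_k = 15/1
k=1  a_k=1  p_k/q_k = 16/1
k=2  a_k=5  p_k/q_k = 95/6
k=3  a_k=2  p_k/q_k = 206/13
k=4  a_k=1  p_k/q_k = 301/19
k=5  a_k=2  p_k/q_k = 808/51
k=6  a_k=2  p_k/q_k = 1917/121
k=7  a_k=15  p_k/q_k = 29563/1866
k=8  a_k=2  p_k/q_k = 61043/3853
k=9  a_k=2  p_k/q_k = 151649/9572
k=10  a_k=1  p_k/q_k = 212692/13425
k=11  a_k=2  p_k/q_k = 577033/36422
k=12  a_k=5  p_k/q_k = 3097857/195535
k=13  a_k=1  p_k/q_k = 3674890/231957
(x₁, y₁) = (3674890, 231957);  3674890² − 251·231957² = 1 ✓
n=2: (3674890,231957)∘(3674890,231957) = (3674890·3674890+251·231957·231957, 3674890·231957+231957·3674890) = (27009633024199,1704832919460)
n=3: (27009633024199,1704832919460)∘(3674890,231957) = (3674890·27009633024199+251·231957·1704832919460, 3674890·1704832919460+231957·27009633024199) = (198514860608593651330,12530146894788486843)
n=4: (198514860608593651330,12530146894788486843)∘(3674890,231957) = (3674890·198514860608593651330+251·231957·12530146894788486843, 3674890·12530146894788486843+231957·198514860608593651330) = (1459040552203802437039183201,92093823044376819996025080)
n=5: (1459040552203802437039183201,92093823044376819996025080)∘(3674890,231957) = (3674890·1459040552203802437039183201+251·231957·92093823044376819996025080, 3674890·92093823044376819996025080+231957·1459040552203802437039183201) = (10723627069776264560841239313394450,676869338735087333923490423995557)

3674890 231957
27009633024199 1704832919460
198514860608593651330 12530146894788486843
1459040552203802437039183201 92093823044376819996025080
10723627069776264560841239313394450 676869338735087333923490423995557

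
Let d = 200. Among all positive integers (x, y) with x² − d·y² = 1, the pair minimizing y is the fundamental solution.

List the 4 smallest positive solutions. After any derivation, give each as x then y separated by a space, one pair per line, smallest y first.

d=200: √d = [14; 7,28] (ℓ=2, even), read p_1/q_1
k=0  a_k=14  p_k/q_k = 14/1
k=1  a_k=7  p_k/q_k = 99/7
→ (99, 7).  Check: 99²=9801, 200·7²=9800, difference 1.
(x_2, y_2) = (99·99 + 200·7·7, 99·7 + 7·99) = (19601, 1386)
(x_3, y_3) = (99·19601 + 200·7·1386, 99·1386 + 7·19601) = (3880899, 274421)
(x_4, y_4) = (99·3880899 + 200·7·274421, 99·274421 + 7·3880899) = (768398401, 54333972)

99 7
19601 1386
3880899 274421
768398401 54333972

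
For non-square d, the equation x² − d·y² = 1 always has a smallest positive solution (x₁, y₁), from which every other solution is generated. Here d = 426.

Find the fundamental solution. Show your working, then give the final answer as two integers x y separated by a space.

d=426: √d = [20; 1,1,1,3,2,6,2,3,1,1,1,40] (ℓ=12, even), read p_11/q_11
k=0  a_k=20  p_k/q_k = 20/1
k=1  a_k=1  p_k/q_k = 21/1
…
k=3  a_k=1  p_k/q_k = 62/3
…
k=5  a_k=2  p_k/q_k = 516/25
k=6  a_k=6  p_k/q_k = 3323/161
…
k=8  a_k=3  p_k/q_k = 24809/1202
k=9  a_k=1  p_k/q_k = 31971/1549
k=10  a_k=1  p_k/q_k = 56780/2751
k=11  a_k=1  p_k/q_k = 88751/4300
→ (88751, 4300).  Check: 88751²=7876740001, 426·4300²=7876740000, difference 1.

88751 4300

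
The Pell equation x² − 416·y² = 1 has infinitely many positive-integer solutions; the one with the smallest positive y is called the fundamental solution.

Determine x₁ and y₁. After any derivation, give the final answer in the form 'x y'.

5201 255

√416 = [20; 2,1,1,9,1,1,2,40, …], period ℓ=8 (even) → k=7
k=0  a_k=20  p_k/q_k = 20/1
…
k=3  a_k=1  p_k/q_k = 102/5
…
k=5  a_k=1  p_k/q_k = 1081/53
k=6  a_k=1  p_k/q_k = 2060/101
k=7  a_k=2  p_k/q_k = 5201/255
→ (5201, 255).  Check: 5201²=27050401, 416·255²=27050400, difference 1.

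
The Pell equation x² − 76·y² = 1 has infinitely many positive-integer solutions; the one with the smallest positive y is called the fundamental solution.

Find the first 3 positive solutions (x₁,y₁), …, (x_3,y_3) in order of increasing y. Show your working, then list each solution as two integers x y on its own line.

d=76: √d = [8; 1,2,1,1,5,4,5,1,1,2,1,16] (ℓ=12, even), read p_11/q_11
a_0=8:  p_0=8·1+0=8,  q_0=8·0+1=1
…
a_2=2:  p_2=2·9+8=26,  q_2=2·1+1=3
a_3=1:  p_3=1·26+9=35,  q_3=1·3+1=4
…
a_7=5:  p_7=5·1421+340=7445,  q_7=5·163+39=854
…
a_10=2:  p_10=2·16311+8866=41488,  q_10=2·1871+1017=4759
a_11=1:  p_11=1·41488+16311=57799,  q_11=1·4759+1871=6630
(x₁, y₁) = (57799, 6630);  57799² − 76·6630² = 1 ✓
k=2:  x_2 = 57799·57799+76·6630·6630 = 6681448801,  y_2 = 57799·6630+6630·57799 = 766414740
k=3:  x_3 = 57799·6681448801+76·6630·766414740 = 772362118440199,  y_3 = 57799·766414740+6630·6681448801 = 88596011107890

57799 6630
6681448801 766414740
772362118440199 88596011107890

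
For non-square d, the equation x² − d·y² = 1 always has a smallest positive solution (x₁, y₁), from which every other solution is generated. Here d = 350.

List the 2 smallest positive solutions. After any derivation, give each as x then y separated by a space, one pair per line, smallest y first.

449 24
403201 21552

√350 → a₀=18, period (1,2,2,2,1,36); ℓ=6 even so k=5
k=0  a_k=18  p_k/q_k = 18/1
k=1  a_k=1  p_k/q_k = 19/1
…
k=3  a_k=2  p_k/q_k = 131/7
k=4  a_k=2  p_k/q_k = 318/17
k=5  a_k=1  p_k/q_k = 449/24
(x₁, y₁) = (449, 24);  449² − 350·24² = 1 ✓
(449+24√350)^2 = 403201 + 21552√350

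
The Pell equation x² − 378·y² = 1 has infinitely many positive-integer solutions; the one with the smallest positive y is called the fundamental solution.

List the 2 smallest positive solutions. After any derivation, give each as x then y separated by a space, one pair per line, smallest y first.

8749 450
153090001 7874100

[19; 2,3,1,4,1,3,2,38] for √378; ℓ=8 ⇒ convergent index 7
i=0: a=19 ⇒ p=19, q=1
i=1: a=2 ⇒ p=39, q=2
…
i=4: a=4 ⇒ p=836, q=43
i=5: a=1 ⇒ p=1011, q=52
i=6: a=3 ⇒ p=3869, q=199
i=7: a=2 ⇒ p=8749, q=450
→ (8749, 450).  Check: 8749²=76545001, 378·450²=76545000, difference 1.
k=2:  x_2 = 8749·8749+378·450·450 = 153090001,  y_2 = 8749·450+450·8749 = 7874100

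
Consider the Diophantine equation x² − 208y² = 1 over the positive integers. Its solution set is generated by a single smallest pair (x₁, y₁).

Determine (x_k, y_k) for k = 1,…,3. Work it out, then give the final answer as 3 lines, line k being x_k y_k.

d=208: √d = [14; 2,2,1,2,2,28] (ℓ=6, even), read p_5/q_5
i=0: a=14 ⇒ p=14, q=1
i=1: a=2 ⇒ p=29, q=2
…
i=4: a=2 ⇒ p=274, q=19
i=5: a=2 ⇒ p=649, q=45
fundamental: x₁=649, y₁=45  (since 421201 − 208·2025 = 1)
n=2: (649,45)∘(649,45) = (649·649+208·45·45, 649·45+45·649) = (842401,58410)
n=3: (842401,58410)∘(649,45) = (649·842401+208·45·58410, 649·58410+45·842401) = (1093435849,75816135)

649 45
842401 58410
1093435849 75816135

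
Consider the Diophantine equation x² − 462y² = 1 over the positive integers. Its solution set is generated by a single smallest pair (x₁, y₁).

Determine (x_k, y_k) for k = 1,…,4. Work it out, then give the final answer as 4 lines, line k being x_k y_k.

√462 → a₀=21, period (2,42); ℓ=2 even so k=1
a_0=21:  p_0=21·1+0=21,  q_0=21·0+1=1
a_1=2:  p_1=2·21+1=43,  q_1=2·1+0=2
(x₁, y₁) = (43, 2);  43² − 462·2² = 1 ✓
(x_2, y_2) = (43·43 + 462·2·2, 43·2 + 2·43) = (3697, 172)
(x_3, y_3) = (43·3697 + 462·2·172, 43·172 + 2·3697) = (317899, 14790)
(x_4, y_4) = (43·317899 + 462·2·14790, 43·14790 + 2·317899) = (27335617, 1271768)

43 2
3697 172
317899 14790
27335617 1271768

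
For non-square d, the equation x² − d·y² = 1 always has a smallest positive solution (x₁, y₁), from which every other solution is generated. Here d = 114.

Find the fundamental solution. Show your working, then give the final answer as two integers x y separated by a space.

√114 → a₀=10, period (1,2,10,2,1,20); ℓ=6 even so k=5
i=0: a=10 ⇒ p=10, q=1
…
i=2: a=2 ⇒ p=32, q=3
…
i=4: a=2 ⇒ p=694, q=65
i=5: a=1 ⇒ p=1025, q=96
fundamental: x₁=1025, y₁=96  (since 1050625 − 114·9216 = 1)

1025 96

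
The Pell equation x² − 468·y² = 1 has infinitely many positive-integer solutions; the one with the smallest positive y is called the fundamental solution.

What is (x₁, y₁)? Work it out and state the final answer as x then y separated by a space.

649 30

[21; 1,1,1,2,1,1,1,42] for √468; ℓ=8 ⇒ convergent index 7
i=0: a=21 ⇒ p=21, q=1
…
i=2: a=1 ⇒ p=43, q=2
i=3: a=1 ⇒ p=65, q=3
i=4: a=2 ⇒ p=173, q=8
i=5: a=1 ⇒ p=238, q=11
i=6: a=1 ⇒ p=411, q=19
i=7: a=1 ⇒ p=649, q=30
(x₁, y₁) = (649, 30);  649² − 468·30² = 1 ✓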